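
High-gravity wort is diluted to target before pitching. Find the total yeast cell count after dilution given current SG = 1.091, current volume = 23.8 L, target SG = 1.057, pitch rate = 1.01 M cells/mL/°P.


V_w = V·((SG_c−1)/(SG_t−1)−1);  °P = 259 − 259/SG_t;  cells = rate·(V+V_w)·°P
V_w = 23.8·((1.091−1)/(1.057−1)−1) = 14.1965
V_final = 23.8 + 14.1965 = 37.9965
°P = 259 − 259/1.057 = 13.9669
cells = 1.01·37.9965·13.9669

535.9996 billion cells


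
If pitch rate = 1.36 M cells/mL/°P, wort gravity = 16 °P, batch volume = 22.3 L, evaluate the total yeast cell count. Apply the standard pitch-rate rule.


cells (billions) = rate · V_L · °P
cells = 1.36 · 22.3 · 16

485.2480 billion cells


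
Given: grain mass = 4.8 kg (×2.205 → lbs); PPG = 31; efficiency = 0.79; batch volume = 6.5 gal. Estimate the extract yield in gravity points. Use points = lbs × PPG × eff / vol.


lbs = 4.8 × 2.205 = 10.5840
points = 10.5840 × 31 × 0.79 / 6.5

39.8773 points


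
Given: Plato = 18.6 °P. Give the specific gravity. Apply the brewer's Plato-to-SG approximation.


SG = 259/(259 − P)
SG = 259/(259 − 18.6)

1.0774


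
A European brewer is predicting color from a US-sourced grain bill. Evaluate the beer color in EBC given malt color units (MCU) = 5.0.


SRM = 1.4922·MCU^0.6859;  EBC = SRM·1.97
SRM = 1.4922·5.0^0.6859 = 4.5004
EBC = 4.5004·1.97

8.8658 EBC


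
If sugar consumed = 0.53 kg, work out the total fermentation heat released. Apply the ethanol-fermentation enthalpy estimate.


Q = m_sugar · 590 kJ/kg
Q = 0.53 · 590

312.7000 kJ


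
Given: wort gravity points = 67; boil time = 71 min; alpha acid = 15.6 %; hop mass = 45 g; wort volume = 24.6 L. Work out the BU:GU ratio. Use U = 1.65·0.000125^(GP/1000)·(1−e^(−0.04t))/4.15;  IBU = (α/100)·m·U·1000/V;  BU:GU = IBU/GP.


U = 1.65·0.000125^(67/1000)·(1−e^(−0.04·71))/4.15 = 0.2050
IBU = (15.6/100)·45·0.2050·1000/24.6 = 58.5040
BU:GU = 58.5040/67

0.8732


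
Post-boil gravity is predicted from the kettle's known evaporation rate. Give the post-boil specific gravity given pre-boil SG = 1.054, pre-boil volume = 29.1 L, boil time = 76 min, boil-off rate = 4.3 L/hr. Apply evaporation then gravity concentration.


V_post = V_pre − rate·(t/60);  SG_post = 1 + (SG_pre−1)·V_pre/V_post
V_post = 29.1 − 4.3·(76/60) = 23.6533
SG_post = 1 + (1.054 − 1)·29.1/23.6533

1.0664


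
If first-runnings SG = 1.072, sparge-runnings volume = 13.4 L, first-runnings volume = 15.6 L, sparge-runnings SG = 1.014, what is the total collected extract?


total = Σ (SG_i − 1)·1000·V_i
first = (1.072 − 1)·1000·15.6 = 1123.2000
sparge = (1.014 − 1)·1000·13.4 = 187.6000
total = 1123.2000 + 187.6000

1310.8000 gravity·L


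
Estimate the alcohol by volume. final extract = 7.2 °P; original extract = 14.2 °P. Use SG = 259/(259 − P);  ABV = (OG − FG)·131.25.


OG = 259/(259 − 14.2) = 1.0580
FG = 259/(259 − 7.2) = 1.0286
ABV = (1.0580 − 1.0286)·131.25

3.8604 % ABV


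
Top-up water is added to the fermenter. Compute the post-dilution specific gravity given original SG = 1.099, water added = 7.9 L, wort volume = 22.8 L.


SG_new = 1 + (SG_old − 1)·V_old/(V_old + V_water)
pts = (1.099 − 1)·1000·22.8/(22.8 + 7.9) = 73.5244
SG_new = 1 + 73.5244/1000

1.0735


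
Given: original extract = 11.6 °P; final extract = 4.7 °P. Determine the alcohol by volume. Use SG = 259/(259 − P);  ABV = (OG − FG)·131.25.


OG = 259/(259 − 11.6) = 1.0469
FG = 259/(259 − 4.7) = 1.0185
ABV = (1.0469 − 1.0185)·131.25

3.7282 % ABV


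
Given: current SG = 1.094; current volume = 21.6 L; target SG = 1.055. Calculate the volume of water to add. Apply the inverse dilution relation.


V_water = V·((SG_curr − 1)/(SG_target − 1) − 1)
V_water = 21.6·((1.094 − 1)/(1.055 − 1) − 1)

15.3164 L


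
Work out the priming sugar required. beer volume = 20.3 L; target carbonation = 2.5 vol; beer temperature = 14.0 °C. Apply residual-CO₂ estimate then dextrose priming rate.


residual = 14.695·(0.01821 + 0.09011·e^(−0.04·T));  sugar = (target − residual)·4.0·V
residual = 14.695·(0.01821 + 0.09011·e^(−0.04·14.0)) = 1.0240
sugar = (2.5 − 1.0240)·4.0·20.3

119.8535 g


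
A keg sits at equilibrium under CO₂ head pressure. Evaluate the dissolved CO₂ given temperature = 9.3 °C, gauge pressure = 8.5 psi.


vols = (P + 14.695)·(0.01821 + 0.09011·e^(−0.04·T))
vols = (8.5 + 14.695)·(0.01821 + 0.09011·e^(−0.04·9.3))

1.8632 volumes


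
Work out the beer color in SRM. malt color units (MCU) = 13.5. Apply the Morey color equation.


SRM = 1.4922 · MCU^0.6859
SRM = 1.4922 · 13.5^0.6859

8.8945 SRM


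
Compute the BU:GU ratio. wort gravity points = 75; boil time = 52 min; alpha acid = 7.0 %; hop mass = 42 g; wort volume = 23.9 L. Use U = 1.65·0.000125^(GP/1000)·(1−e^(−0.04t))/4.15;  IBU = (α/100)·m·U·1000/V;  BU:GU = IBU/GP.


U = 1.65·0.000125^(75/1000)·(1−e^(−0.04·52))/4.15 = 0.1773
IBU = (7.0/100)·42·0.1773·1000/23.9 = 21.8120
BU:GU = 21.8120/75

0.2908


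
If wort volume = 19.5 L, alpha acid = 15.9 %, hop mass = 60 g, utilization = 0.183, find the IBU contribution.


IBU = (α/100)·mass·U·1000 / V
IBU = (15.9/100)·60·0.183·1000 / 19.5

89.5292 IBU


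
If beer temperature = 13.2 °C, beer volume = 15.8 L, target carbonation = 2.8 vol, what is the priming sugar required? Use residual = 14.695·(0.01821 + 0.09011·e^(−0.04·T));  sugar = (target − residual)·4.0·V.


residual = 14.695·(0.01821 + 0.09011·e^(−0.04·13.2)) = 1.0486
sugar = (2.8 − 1.0486)·4.0·15.8

110.6905 g


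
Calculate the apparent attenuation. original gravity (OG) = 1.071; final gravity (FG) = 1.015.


AA = (OG − FG)/(OG − 1) · 100
AA = (1.071 − 1.015)/(1.071 − 1) · 100

78.8732 %


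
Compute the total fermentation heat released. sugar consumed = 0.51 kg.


Q = m_sugar · 590 kJ/kg
Q = 0.51 · 590

300.9000 kJ


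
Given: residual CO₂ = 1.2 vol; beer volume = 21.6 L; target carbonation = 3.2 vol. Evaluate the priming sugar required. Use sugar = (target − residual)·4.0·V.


sugar = (3.2 − 1.2)·4.0·21.6

172.8000 g


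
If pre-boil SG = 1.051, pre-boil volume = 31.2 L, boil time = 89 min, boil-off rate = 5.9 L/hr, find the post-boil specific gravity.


V_post = V_pre − rate·(t/60);  SG_post = 1 + (SG_pre−1)·V_pre/V_post
V_post = 31.2 − 5.9·(89/60) = 22.4483
SG_post = 1 + (1.051 − 1)·31.2/22.4483

1.0709


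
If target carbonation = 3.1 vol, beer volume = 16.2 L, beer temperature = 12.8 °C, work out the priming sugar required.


residual = 14.695·(0.01821 + 0.09011·e^(−0.04·T));  sugar = (target − residual)·4.0·V
residual = 14.695·(0.01821 + 0.09011·e^(−0.04·12.8)) = 1.0612
sugar = (3.1 − 1.0612)·4.0·16.2

132.1166 g


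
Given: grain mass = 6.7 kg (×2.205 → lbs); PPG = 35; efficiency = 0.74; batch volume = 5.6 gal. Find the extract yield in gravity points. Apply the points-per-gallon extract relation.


points = lbs × PPG × eff / vol
lbs = 6.7 × 2.205 = 14.7735
points = 14.7735 × 35 × 0.74 / 5.6

68.3274 points


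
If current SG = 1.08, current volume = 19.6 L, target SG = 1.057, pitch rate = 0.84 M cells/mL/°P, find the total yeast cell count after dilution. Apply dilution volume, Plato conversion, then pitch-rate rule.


V_w = V·((SG_c−1)/(SG_t−1)−1);  °P = 259 − 259/SG_t;  cells = rate·(V+V_w)·°P
V_w = 19.6·((1.08−1)/(1.057−1)−1) = 7.9088
V_final = 19.6 + 7.9088 = 27.5088
°P = 259 − 259/1.057 = 13.9669
cells = 0.84·27.5088·13.9669

322.7380 billion cells


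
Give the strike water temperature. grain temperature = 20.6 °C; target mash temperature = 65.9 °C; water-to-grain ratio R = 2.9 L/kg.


T_strike = (0.41/R)·(T_mash − T_grain) + T_mash
T_strike = (0.41/2.9)·(65.9 − 20.6) + 65.9

72.3045 °C


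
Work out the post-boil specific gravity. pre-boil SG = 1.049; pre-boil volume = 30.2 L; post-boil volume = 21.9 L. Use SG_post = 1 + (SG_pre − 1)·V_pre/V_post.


pts_pre = (1.049 − 1)·1000 = 49.0000
pts_post = 49.0000·30.2/21.9 = 67.5708
SG_post = 1 + 67.5708/1000

1.0676


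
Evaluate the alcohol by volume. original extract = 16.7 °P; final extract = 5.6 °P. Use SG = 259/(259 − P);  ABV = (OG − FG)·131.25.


OG = 259/(259 − 16.7) = 1.0689
FG = 259/(259 − 5.6) = 1.0221
ABV = (1.0689 − 1.0221)·131.25

6.1456 % ABV


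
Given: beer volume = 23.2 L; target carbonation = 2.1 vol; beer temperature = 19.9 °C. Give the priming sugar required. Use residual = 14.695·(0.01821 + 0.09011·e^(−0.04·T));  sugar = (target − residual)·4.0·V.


residual = 14.695·(0.01821 + 0.09011·e^(−0.04·19.9)) = 0.8650
sugar = (2.1 − 0.8650)·4.0·23.2

114.6111 g


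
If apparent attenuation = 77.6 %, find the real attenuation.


RA = AA · 0.8192
RA = 77.6 · 0.8192

63.5699 %


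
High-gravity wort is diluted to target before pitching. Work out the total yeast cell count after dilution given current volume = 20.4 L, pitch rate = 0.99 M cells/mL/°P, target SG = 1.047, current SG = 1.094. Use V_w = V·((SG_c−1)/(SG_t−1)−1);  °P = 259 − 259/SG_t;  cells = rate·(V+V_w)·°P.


V_w = 20.4·((1.094−1)/(1.047−1)−1) = 20.4000
V_final = 20.4 + 20.4000 = 40.8000
°P = 259 − 259/1.047 = 11.6266
cells = 0.99·40.8000·11.6266

469.6197 billion cells


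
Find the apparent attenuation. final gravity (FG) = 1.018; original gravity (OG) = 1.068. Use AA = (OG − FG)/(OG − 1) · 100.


AA = (1.068 − 1.018)/(1.068 − 1) · 100

73.5294 %


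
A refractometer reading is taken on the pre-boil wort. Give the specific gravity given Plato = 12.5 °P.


SG = 259/(259 − P)
SG = 259/(259 − 12.5)

1.0507


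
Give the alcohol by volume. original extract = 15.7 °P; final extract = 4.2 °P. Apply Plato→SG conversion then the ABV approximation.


SG = 259/(259 − P);  ABV = (OG − FG)·131.25
OG = 259/(259 − 15.7) = 1.0645
FG = 259/(259 − 4.2) = 1.0165
ABV = (1.0645 − 1.0165)·131.25

6.3060 % ABV


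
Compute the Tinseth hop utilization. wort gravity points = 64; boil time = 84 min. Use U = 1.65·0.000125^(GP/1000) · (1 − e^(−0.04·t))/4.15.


bigness = 1.65·0.000125^(64/1000) = 0.9283
boil_factor = (1 − e^(−0.04·84))/4.15 = 0.2326
U = 0.9283 · 0.2326

0.2159


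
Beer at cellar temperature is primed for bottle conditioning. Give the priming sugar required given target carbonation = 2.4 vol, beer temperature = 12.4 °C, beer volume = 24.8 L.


residual = 14.695·(0.01821 + 0.09011·e^(−0.04·T));  sugar = (target − residual)·4.0·V
residual = 14.695·(0.01821 + 0.09011·e^(−0.04·12.4)) = 1.0740
sugar = (2.4 − 1.0740)·4.0·24.8

131.5429 g


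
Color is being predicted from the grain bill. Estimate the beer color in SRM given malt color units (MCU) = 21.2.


SRM = 1.4922 · MCU^0.6859
SRM = 1.4922 · 21.2^0.6859

12.1216 SRM


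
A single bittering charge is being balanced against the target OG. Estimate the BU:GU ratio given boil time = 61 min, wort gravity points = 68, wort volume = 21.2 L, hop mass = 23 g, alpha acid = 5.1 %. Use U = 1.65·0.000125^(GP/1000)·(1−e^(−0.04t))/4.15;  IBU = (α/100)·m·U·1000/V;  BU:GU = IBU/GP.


U = 1.65·0.000125^(68/1000)·(1−e^(−0.04·61))/4.15 = 0.1970
IBU = (5.1/100)·23·0.1970·1000/21.2 = 10.8989
BU:GU = 10.8989/68

0.1603


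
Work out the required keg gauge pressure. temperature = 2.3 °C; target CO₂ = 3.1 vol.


psi = vols/(0.01821 + 0.09011·e^(−0.04·T)) − 14.695
psi = 3.1/(0.01821 + 0.09011·e^(−0.04·2.3)) − 14.695

16.1816 psi


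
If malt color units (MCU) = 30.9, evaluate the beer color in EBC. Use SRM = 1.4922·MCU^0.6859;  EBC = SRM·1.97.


SRM = 1.4922·30.9^0.6859 = 15.6960
EBC = 15.6960·1.97

30.9212 EBC


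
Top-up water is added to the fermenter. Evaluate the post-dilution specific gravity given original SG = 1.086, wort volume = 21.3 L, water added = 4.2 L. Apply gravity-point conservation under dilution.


SG_new = 1 + (SG_old − 1)·V_old/(V_old + V_water)
pts = (1.086 − 1)·1000·21.3/(21.3 + 4.2) = 71.8353
SG_new = 1 + 71.8353/1000

1.0718


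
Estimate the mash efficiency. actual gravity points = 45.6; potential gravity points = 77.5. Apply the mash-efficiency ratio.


efficiency = actual / potential × 100
efficiency = 45.6 / 77.5 × 100

58.8387 %


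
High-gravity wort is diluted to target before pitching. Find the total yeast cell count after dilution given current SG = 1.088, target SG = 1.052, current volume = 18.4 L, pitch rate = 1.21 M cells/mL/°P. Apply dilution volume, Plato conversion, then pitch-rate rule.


V_w = V·((SG_c−1)/(SG_t−1)−1);  °P = 259 − 259/SG_t;  cells = rate·(V+V_w)·°P
V_w = 18.4·((1.088−1)/(1.052−1)−1) = 12.7385
V_final = 18.4 + 12.7385 = 31.1385
°P = 259 − 259/1.052 = 12.8023
cells = 1.21·31.1385·12.8023

482.3584 billion cells


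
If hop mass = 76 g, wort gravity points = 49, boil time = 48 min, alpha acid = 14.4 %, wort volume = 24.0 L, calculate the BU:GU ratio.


U = 1.65·0.000125^(GP/1000)·(1−e^(−0.04t))/4.15;  IBU = (α/100)·m·U·1000/V;  BU:GU = IBU/GP
U = 1.65·0.000125^(49/1000)·(1−e^(−0.04·48))/4.15 = 0.2184
IBU = (14.4/100)·76·0.2184·1000/24.0 = 99.6090
BU:GU = 99.6090/49

2.0328


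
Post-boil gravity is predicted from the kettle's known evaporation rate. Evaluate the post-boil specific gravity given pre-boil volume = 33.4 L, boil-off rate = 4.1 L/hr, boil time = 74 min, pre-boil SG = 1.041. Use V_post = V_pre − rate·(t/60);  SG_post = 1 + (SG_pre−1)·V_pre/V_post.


V_post = 33.4 − 4.1·(74/60) = 28.3433
SG_post = 1 + (1.041 − 1)·33.4/28.3433

1.0483


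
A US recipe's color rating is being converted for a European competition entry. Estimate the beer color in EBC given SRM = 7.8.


EBC = SRM · 1.97
EBC = 7.8 · 1.97

15.3660 EBC


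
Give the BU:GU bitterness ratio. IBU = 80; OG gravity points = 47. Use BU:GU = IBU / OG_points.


BU:GU = 80 / 47

1.7021


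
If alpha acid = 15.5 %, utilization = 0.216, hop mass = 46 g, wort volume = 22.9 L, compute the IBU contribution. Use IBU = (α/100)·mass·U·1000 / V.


IBU = (15.5/100)·46·0.216·1000 / 22.9

67.2524 IBU


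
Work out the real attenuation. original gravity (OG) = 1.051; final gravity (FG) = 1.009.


AA = (OG−FG)/(OG−1)·100;  RA = AA·0.8192
AA = (1.051 − 1.009)/(1.051 − 1)·100 = 82.3529
RA = 82.3529·0.8192

67.4635 %


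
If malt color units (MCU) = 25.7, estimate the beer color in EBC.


SRM = 1.4922·MCU^0.6859;  EBC = SRM·1.97
SRM = 1.4922·25.7^0.6859 = 13.8325
EBC = 13.8325·1.97

27.2500 EBC


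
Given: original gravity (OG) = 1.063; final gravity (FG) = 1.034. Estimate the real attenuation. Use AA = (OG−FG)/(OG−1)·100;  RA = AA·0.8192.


AA = (1.063 − 1.034)/(1.063 − 1)·100 = 46.0317
RA = 46.0317·0.8192

37.7092 %


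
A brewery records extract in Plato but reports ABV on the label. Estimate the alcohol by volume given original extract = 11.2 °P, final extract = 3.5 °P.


SG = 259/(259 − P);  ABV = (OG − FG)·131.25
OG = 259/(259 − 11.2) = 1.0452
FG = 259/(259 − 3.5) = 1.0137
ABV = (1.0452 − 1.0137)·131.25

4.1343 % ABV


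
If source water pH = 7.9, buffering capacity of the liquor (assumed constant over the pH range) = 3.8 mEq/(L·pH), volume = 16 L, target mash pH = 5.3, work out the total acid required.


acid = buffering capacity · (pH_source − pH_target) · V
acid = 3.8 · (7.9 − 5.3) · 16

158.0800 mEq


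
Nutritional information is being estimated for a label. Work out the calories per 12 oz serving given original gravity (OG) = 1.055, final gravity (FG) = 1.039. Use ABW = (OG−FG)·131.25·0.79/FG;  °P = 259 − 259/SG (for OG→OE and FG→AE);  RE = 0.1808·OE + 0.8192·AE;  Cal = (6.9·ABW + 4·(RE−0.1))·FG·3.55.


ABW = (1.055 − 1.039)·131.25·0.79/1.039 = 1.5967
OE = 259 − 259/1.055 = 13.5024 °P
AE = 259 − 259/1.039 = 9.7218 °P
RE = 0.1808·13.5024 + 0.8192·9.7218 = 10.4054 °P
Cal = (6.9·1.5967 + 4·(10.4054−0.1))·1.039·3.55

192.6805 kcal


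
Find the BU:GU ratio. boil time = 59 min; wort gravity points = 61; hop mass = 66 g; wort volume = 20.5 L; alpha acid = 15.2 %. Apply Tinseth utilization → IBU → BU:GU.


U = 1.65·0.000125^(GP/1000)·(1−e^(−0.04t))/4.15;  IBU = (α/100)·m·U·1000/V;  BU:GU = IBU/GP
U = 1.65·0.000125^(61/1000)·(1−e^(−0.04·59))/4.15 = 0.2081
IBU = (15.2/100)·66·0.2081·1000/20.5 = 101.8375
BU:GU = 101.8375/61

1.6695


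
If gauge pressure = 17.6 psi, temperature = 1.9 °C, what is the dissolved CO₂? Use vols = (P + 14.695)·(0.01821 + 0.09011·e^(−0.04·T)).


vols = (17.6 + 14.695)·(0.01821 + 0.09011·e^(−0.04·1.9))

3.2852 volumes


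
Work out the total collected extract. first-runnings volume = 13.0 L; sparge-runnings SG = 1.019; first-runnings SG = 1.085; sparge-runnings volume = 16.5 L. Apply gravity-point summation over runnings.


total = Σ (SG_i − 1)·1000·V_i
first = (1.085 − 1)·1000·13.0 = 1105.0000
sparge = (1.019 − 1)·1000·16.5 = 313.5000
total = 1105.0000 + 313.5000

1418.5000 gravity·L


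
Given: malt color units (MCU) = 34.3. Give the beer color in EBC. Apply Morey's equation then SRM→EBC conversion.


SRM = 1.4922·MCU^0.6859;  EBC = SRM·1.97
SRM = 1.4922·34.3^0.6859 = 16.8611
EBC = 16.8611·1.97

33.2163 EBC


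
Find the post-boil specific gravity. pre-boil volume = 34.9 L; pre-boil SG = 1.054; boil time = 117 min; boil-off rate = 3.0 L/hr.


V_post = V_pre − rate·(t/60);  SG_post = 1 + (SG_pre−1)·V_pre/V_post
V_post = 34.9 − 3.0·(117/60) = 29.0500
SG_post = 1 + (1.054 − 1)·34.9/29.0500

1.0649


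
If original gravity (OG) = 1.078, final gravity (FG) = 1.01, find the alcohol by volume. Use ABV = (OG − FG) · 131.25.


ABV = (1.078 − 1.01) · 131.25

8.9250 % ABV


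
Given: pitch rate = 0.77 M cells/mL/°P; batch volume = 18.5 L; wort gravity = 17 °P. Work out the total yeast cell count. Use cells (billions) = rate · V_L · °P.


cells = 0.77 · 18.5 · 17

242.1650 billion cells


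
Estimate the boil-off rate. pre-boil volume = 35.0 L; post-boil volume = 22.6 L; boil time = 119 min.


rate = (V_pre − V_post) / (t_min/60)
rate = (35.0 − 22.6) / (119/60)

6.2521 L/hr


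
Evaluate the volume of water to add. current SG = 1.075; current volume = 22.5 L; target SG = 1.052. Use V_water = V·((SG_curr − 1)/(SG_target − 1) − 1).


V_water = 22.5·((1.075 − 1)/(1.052 − 1) − 1)

9.9519 L


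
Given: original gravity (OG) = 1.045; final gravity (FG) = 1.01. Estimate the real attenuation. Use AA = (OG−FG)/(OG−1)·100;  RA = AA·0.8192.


AA = (1.045 − 1.01)/(1.045 − 1)·100 = 77.7778
RA = 77.7778·0.8192

63.7156 %


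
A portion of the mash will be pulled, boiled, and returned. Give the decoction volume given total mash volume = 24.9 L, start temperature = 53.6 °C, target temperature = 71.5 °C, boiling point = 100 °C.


V_dec = V_total·(T_target − T_start)/(T_boil − T_start)
V_dec = 24.9·(71.5 − 53.6)/(100 − 53.6)

9.6058 L


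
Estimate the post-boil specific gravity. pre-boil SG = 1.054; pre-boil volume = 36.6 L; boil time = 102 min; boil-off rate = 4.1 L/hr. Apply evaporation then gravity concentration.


V_post = V_pre − rate·(t/60);  SG_post = 1 + (SG_pre−1)·V_pre/V_post
V_post = 36.6 − 4.1·(102/60) = 29.6300
SG_post = 1 + (1.054 − 1)·36.6/29.6300

1.0667


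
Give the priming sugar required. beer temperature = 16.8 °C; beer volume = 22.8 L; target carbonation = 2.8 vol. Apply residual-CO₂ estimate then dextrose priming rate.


residual = 14.695·(0.01821 + 0.09011·e^(−0.04·T));  sugar = (target − residual)·4.0·V
residual = 14.695·(0.01821 + 0.09011·e^(−0.04·16.8)) = 0.9438
sugar = (2.8 − 0.9438)·4.0·22.8

169.2828 g


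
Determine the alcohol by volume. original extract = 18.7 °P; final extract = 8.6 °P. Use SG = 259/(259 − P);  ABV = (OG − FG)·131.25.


OG = 259/(259 − 18.7) = 1.0778
FG = 259/(259 − 8.6) = 1.0343
ABV = (1.0778 − 1.0343)·131.25

5.7060 % ABV


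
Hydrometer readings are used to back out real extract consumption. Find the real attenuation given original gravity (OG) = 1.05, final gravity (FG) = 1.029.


AA = (OG−FG)/(OG−1)·100;  RA = AA·0.8192
AA = (1.05 − 1.029)/(1.05 − 1)·100 = 42.0000
RA = 42.0000·0.8192

34.4064 %


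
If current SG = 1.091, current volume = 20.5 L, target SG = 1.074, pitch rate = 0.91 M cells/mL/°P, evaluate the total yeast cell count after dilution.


V_w = V·((SG_c−1)/(SG_t−1)−1);  °P = 259 − 259/SG_t;  cells = rate·(V+V_w)·°P
V_w = 20.5·((1.091−1)/(1.074−1)−1) = 4.7095
V_final = 20.5 + 4.7095 = 25.2095
°P = 259 − 259/1.074 = 17.8454
cells = 0.91·25.2095·17.8454

409.3852 billion cells


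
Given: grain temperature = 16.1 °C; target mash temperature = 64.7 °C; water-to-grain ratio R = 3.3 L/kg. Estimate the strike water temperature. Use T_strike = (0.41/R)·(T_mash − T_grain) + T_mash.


T_strike = (0.41/3.3)·(64.7 − 16.1) + 64.7

70.7382 °C


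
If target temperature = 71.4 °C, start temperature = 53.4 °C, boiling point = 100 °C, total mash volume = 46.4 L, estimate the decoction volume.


V_dec = V_total·(T_target − T_start)/(T_boil − T_start)
V_dec = 46.4·(71.4 − 53.4)/(100 − 53.4)

17.9227 L


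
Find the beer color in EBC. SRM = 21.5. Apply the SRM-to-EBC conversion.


EBC = SRM · 1.97
EBC = 21.5 · 1.97

42.3550 EBC


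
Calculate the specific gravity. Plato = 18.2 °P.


SG = 259/(259 − P)
SG = 259/(259 − 18.2)

1.0756


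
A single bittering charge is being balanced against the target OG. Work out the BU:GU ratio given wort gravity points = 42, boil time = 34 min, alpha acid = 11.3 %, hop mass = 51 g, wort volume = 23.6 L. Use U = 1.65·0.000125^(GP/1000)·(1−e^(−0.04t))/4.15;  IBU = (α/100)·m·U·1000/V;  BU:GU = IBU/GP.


U = 1.65·0.000125^(42/1000)·(1−e^(−0.04·34))/4.15 = 0.2026
IBU = (11.3/100)·51·0.2026·1000/23.6 = 49.4800
BU:GU = 49.4800/42

1.1781


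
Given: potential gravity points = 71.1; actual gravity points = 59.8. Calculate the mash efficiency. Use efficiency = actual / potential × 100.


efficiency = 59.8 / 71.1 × 100

84.1069 %


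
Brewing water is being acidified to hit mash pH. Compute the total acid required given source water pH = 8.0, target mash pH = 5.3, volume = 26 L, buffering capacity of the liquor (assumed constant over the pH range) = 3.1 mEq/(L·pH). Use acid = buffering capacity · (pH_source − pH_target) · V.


acid = 3.1 · (8.0 − 5.3) · 26

217.6200 mEq


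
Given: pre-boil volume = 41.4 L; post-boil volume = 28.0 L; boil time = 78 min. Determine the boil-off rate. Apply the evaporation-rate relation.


rate = (V_pre − V_post) / (t_min/60)
rate = (41.4 − 28.0) / (78/60)

10.3077 L/hr


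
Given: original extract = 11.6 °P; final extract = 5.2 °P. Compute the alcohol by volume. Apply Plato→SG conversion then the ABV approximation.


SG = 259/(259 − P);  ABV = (OG − FG)·131.25
OG = 259/(259 − 11.6) = 1.0469
FG = 259/(259 − 5.2) = 1.0205
ABV = (1.0469 − 1.0205)·131.25

3.4649 % ABV


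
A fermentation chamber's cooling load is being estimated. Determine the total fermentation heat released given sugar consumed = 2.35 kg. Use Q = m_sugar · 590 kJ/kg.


Q = 2.35 · 590

1386.5000 kJ


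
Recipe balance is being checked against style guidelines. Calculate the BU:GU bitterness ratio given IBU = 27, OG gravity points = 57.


BU:GU = IBU / OG_points
BU:GU = 27 / 57

0.4737


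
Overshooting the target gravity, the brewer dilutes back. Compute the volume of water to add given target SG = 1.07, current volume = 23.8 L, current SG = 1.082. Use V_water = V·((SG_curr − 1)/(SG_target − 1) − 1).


V_water = 23.8·((1.082 − 1)/(1.07 − 1) − 1)

4.0800 L


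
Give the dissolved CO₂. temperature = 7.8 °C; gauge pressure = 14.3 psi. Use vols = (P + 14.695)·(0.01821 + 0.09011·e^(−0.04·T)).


vols = (14.3 + 14.695)·(0.01821 + 0.09011·e^(−0.04·7.8))

2.4405 volumes


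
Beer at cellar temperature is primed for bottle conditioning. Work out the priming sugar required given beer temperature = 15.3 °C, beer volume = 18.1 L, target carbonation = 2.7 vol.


residual = 14.695·(0.01821 + 0.09011·e^(−0.04·T));  sugar = (target − residual)·4.0·V
residual = 14.695·(0.01821 + 0.09011·e^(−0.04·15.3)) = 0.9856
sugar = (2.7 − 0.9856)·4.0·18.1

124.1193 g


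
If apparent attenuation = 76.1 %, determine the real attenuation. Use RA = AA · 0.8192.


RA = 76.1 · 0.8192

62.3411 %


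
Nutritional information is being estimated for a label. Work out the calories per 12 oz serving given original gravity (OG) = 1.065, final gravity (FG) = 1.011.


ABW = (OG−FG)·131.25·0.79/FG;  °P = 259 − 259/SG (for OG→OE and FG→AE);  RE = 0.1808·OE + 0.8192·AE;  Cal = (6.9·ABW + 4·(RE−0.1))·FG·3.55
ABW = (1.065 − 1.011)·131.25·0.79/1.011 = 5.5382
OE = 259 − 259/1.065 = 15.8075 °P
AE = 259 − 259/1.011 = 2.8180 °P
RE = 0.1808·15.8075 + 0.8192·2.8180 = 5.1665 °P
Cal = (6.9·5.5382 + 4·(5.1665−0.1))·1.011·3.55

209.8863 kcal


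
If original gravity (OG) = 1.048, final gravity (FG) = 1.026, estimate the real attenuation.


AA = (OG−FG)/(OG−1)·100;  RA = AA·0.8192
AA = (1.048 − 1.026)/(1.048 − 1)·100 = 45.8333
RA = 45.8333·0.8192

37.5467 %


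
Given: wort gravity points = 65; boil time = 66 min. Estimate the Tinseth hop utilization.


U = 1.65·0.000125^(GP/1000) · (1 − e^(−0.04·t))/4.15
bigness = 1.65·0.000125^(65/1000) = 0.9200
boil_factor = (1 − e^(−0.04·66))/4.15 = 0.2238
U = 0.9200 · 0.2238

0.2059


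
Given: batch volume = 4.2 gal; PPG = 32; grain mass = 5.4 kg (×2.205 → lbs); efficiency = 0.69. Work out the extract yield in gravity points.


points = lbs × PPG × eff / vol
lbs = 5.4 × 2.205 = 11.9070
points = 11.9070 × 32 × 0.69 / 4.2

62.5968 points


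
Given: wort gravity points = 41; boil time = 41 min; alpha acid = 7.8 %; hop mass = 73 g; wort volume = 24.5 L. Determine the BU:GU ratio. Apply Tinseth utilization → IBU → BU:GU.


U = 1.65·0.000125^(GP/1000)·(1−e^(−0.04t))/4.15;  IBU = (α/100)·m·U·1000/V;  BU:GU = IBU/GP
U = 1.65·0.000125^(41/1000)·(1−e^(−0.04·41))/4.15 = 0.2217
IBU = (7.8/100)·73·0.2217·1000/24.5 = 51.5236
BU:GU = 51.5236/41

1.2567


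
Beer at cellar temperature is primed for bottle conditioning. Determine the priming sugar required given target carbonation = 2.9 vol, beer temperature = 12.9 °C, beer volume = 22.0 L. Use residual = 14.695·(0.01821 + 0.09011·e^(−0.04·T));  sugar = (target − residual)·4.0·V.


residual = 14.695·(0.01821 + 0.09011·e^(−0.04·12.9)) = 1.0580
sugar = (2.9 − 1.0580)·4.0·22.0

162.0964 g


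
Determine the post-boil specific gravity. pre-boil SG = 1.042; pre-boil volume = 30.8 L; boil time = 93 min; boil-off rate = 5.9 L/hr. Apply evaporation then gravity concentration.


V_post = V_pre − rate·(t/60);  SG_post = 1 + (SG_pre−1)·V_pre/V_post
V_post = 30.8 − 5.9·(93/60) = 21.6550
SG_post = 1 + (1.042 − 1)·30.8/21.6550

1.0597


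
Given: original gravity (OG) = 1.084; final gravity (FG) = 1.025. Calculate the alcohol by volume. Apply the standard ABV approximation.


ABV = (OG − FG) · 131.25
ABV = (1.084 − 1.025) · 131.25

7.7438 % ABV


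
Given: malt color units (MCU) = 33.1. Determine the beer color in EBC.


SRM = 1.4922·MCU^0.6859;  EBC = SRM·1.97
SRM = 1.4922·33.1^0.6859 = 16.4542
EBC = 16.4542·1.97

32.4148 EBC


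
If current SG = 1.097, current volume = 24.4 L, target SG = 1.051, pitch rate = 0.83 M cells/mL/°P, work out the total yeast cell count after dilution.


V_w = V·((SG_c−1)/(SG_t−1)−1);  °P = 259 − 259/SG_t;  cells = rate·(V+V_w)·°P
V_w = 24.4·((1.097−1)/(1.051−1)−1) = 22.0078
V_final = 24.4 + 22.0078 = 46.4078
°P = 259 − 259/1.051 = 12.5680
cells = 0.83·46.4078·12.5680

484.1018 billion cells


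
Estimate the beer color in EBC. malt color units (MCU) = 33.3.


SRM = 1.4922·MCU^0.6859;  EBC = SRM·1.97
SRM = 1.4922·33.3^0.6859 = 16.5223
EBC = 16.5223·1.97

32.5490 EBC


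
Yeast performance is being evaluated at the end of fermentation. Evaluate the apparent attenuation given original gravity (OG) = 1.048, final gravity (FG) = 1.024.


AA = (OG − FG)/(OG − 1) · 100
AA = (1.048 − 1.024)/(1.048 − 1) · 100

50.0000 %


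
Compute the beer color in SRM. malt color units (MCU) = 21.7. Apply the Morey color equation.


SRM = 1.4922 · MCU^0.6859
SRM = 1.4922 · 21.7^0.6859

12.3170 SRM


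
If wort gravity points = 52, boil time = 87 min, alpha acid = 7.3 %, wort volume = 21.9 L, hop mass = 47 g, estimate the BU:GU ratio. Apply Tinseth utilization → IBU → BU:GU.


U = 1.65·0.000125^(GP/1000)·(1−e^(−0.04t))/4.15;  IBU = (α/100)·m·U·1000/V;  BU:GU = IBU/GP
U = 1.65·0.000125^(52/1000)·(1−e^(−0.04·87))/4.15 = 0.2415
IBU = (7.3/100)·47·0.2415·1000/21.9 = 37.8322
BU:GU = 37.8322/52

0.7275


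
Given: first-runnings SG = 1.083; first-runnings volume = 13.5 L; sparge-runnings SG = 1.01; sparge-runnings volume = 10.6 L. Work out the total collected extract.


total = Σ (SG_i − 1)·1000·V_i
first = (1.083 − 1)·1000·13.5 = 1120.5000
sparge = (1.01 − 1)·1000·10.6 = 106.0000
total = 1120.5000 + 106.0000

1226.5000 gravity·L


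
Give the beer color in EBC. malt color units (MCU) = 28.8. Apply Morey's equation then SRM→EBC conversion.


SRM = 1.4922·MCU^0.6859;  EBC = SRM·1.97
SRM = 1.4922·28.8^0.6859 = 14.9563
EBC = 14.9563·1.97

29.4639 EBC


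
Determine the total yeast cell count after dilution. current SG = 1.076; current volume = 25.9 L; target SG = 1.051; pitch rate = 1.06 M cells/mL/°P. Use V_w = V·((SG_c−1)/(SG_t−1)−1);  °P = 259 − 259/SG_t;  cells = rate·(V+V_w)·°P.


V_w = 25.9·((1.076−1)/(1.051−1)−1) = 12.6961
V_final = 25.9 + 12.6961 = 38.5961
°P = 259 − 259/1.051 = 12.5680
cells = 1.06·38.5961·12.5680

514.1813 billion cells


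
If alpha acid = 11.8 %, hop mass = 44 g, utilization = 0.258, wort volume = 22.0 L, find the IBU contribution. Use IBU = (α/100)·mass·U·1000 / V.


IBU = (11.8/100)·44·0.258·1000 / 22.0

60.8880 IBU


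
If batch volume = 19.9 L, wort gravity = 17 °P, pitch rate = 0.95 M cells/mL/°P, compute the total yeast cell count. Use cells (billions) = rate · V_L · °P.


cells = 0.95 · 19.9 · 17

321.3850 billion cells


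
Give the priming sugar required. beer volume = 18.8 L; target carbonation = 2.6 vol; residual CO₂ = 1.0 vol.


sugar = (target − residual)·4.0·V
sugar = (2.6 − 1.0)·4.0·18.8

120.3200 g


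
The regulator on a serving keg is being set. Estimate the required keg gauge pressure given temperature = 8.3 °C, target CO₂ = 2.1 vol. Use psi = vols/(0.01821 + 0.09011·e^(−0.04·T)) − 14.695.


psi = 2.1/(0.01821 + 0.09011·e^(−0.04·8.3)) − 14.695

10.6481 psi


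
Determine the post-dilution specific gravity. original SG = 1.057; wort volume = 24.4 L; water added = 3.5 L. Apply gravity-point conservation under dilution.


SG_new = 1 + (SG_old − 1)·V_old/(V_old + V_water)
pts = (1.057 − 1)·1000·24.4/(24.4 + 3.5) = 49.8495
SG_new = 1 + 49.8495/1000

1.0498


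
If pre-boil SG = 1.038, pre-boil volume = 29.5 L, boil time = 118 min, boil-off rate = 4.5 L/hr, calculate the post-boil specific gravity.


V_post = V_pre − rate·(t/60);  SG_post = 1 + (SG_pre−1)·V_pre/V_post
V_post = 29.5 − 4.5·(118/60) = 20.6500
SG_post = 1 + (1.038 − 1)·29.5/20.6500

1.0543


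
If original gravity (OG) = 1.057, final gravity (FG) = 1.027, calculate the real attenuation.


AA = (OG−FG)/(OG−1)·100;  RA = AA·0.8192
AA = (1.057 − 1.027)/(1.057 − 1)·100 = 52.6316
RA = 52.6316·0.8192

43.1158 %


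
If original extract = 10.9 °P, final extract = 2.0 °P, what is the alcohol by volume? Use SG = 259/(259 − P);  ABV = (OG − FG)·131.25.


OG = 259/(259 − 10.9) = 1.0439
FG = 259/(259 − 2.0) = 1.0078
ABV = (1.0439 − 1.0078)·131.25

4.7449 % ABV


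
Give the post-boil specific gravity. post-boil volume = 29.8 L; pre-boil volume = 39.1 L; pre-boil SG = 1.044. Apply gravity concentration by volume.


SG_post = 1 + (SG_pre − 1)·V_pre/V_post
pts_pre = (1.044 − 1)·1000 = 44.0000
pts_post = 44.0000·39.1/29.8 = 57.7315
SG_post = 1 + 57.7315/1000

1.0577


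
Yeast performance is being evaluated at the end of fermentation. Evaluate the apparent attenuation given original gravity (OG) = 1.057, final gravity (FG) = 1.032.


AA = (OG − FG)/(OG − 1) · 100
AA = (1.057 − 1.032)/(1.057 − 1) · 100

43.8596 %


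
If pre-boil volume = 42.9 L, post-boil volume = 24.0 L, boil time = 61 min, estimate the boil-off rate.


rate = (V_pre − V_post) / (t_min/60)
rate = (42.9 − 24.0) / (61/60)

18.5902 L/hr


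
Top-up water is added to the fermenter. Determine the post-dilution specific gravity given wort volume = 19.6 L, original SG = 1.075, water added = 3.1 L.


SG_new = 1 + (SG_old − 1)·V_old/(V_old + V_water)
pts = (1.075 − 1)·1000·19.6/(19.6 + 3.1) = 64.7577
SG_new = 1 + 64.7577/1000

1.0648


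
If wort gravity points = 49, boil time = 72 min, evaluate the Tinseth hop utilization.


U = 1.65·0.000125^(GP/1000) · (1 − e^(−0.04·t))/4.15
bigness = 1.65·0.000125^(49/1000) = 1.0623
boil_factor = (1 − e^(−0.04·72))/4.15 = 0.2274
U = 1.0623 · 0.2274

0.2416


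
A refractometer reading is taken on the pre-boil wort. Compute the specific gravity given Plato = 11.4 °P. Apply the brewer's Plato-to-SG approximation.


SG = 259/(259 − P)
SG = 259/(259 − 11.4)

1.0460


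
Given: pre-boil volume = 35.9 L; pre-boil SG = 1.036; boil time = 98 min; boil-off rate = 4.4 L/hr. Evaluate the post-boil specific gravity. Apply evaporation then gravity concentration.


V_post = V_pre − rate·(t/60);  SG_post = 1 + (SG_pre−1)·V_pre/V_post
V_post = 35.9 − 4.4·(98/60) = 28.7133
SG_post = 1 + (1.036 − 1)·35.9/28.7133

1.0450


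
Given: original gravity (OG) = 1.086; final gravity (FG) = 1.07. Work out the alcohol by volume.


ABV = (OG − FG) · 131.25
ABV = (1.086 − 1.07) · 131.25

2.1000 % ABV


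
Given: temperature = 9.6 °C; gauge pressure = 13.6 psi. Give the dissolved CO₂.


vols = (P + 14.695)·(0.01821 + 0.09011·e^(−0.04·T))
vols = (13.6 + 14.695)·(0.01821 + 0.09011·e^(−0.04·9.6))

2.2519 volumes


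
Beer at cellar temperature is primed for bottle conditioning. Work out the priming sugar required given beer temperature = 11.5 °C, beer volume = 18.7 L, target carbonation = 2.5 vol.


residual = 14.695·(0.01821 + 0.09011·e^(−0.04·T));  sugar = (target − residual)·4.0·V
residual = 14.695·(0.01821 + 0.09011·e^(−0.04·11.5)) = 1.1035
sugar = (2.5 − 1.1035)·4.0·18.7

104.4567 g


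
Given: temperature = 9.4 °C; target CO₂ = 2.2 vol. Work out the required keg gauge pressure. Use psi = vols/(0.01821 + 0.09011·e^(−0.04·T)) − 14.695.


psi = 2.2/(0.01821 + 0.09011·e^(−0.04·9.4)) − 14.695

12.7776 psi


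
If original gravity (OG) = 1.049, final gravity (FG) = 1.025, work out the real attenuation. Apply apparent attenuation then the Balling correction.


AA = (OG−FG)/(OG−1)·100;  RA = AA·0.8192
AA = (1.049 − 1.025)/(1.049 − 1)·100 = 48.9796
RA = 48.9796·0.8192

40.1241 %


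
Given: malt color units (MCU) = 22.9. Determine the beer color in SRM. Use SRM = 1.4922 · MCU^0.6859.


SRM = 1.4922 · 22.9^0.6859

12.7802 SRM


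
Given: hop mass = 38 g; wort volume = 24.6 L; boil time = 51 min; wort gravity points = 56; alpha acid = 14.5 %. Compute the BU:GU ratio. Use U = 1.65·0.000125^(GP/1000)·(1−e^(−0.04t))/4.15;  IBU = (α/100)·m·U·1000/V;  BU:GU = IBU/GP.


U = 1.65·0.000125^(56/1000)·(1−e^(−0.04·51))/4.15 = 0.2091
IBU = (14.5/100)·38·0.2091·1000/24.6 = 46.8365
BU:GU = 46.8365/56

0.8364


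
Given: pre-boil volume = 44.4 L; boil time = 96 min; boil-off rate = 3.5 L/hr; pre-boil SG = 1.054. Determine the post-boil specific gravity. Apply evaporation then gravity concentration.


V_post = V_pre − rate·(t/60);  SG_post = 1 + (SG_pre−1)·V_pre/V_post
V_post = 44.4 − 3.5·(96/60) = 38.8000
SG_post = 1 + (1.054 − 1)·44.4/38.8000

1.0618


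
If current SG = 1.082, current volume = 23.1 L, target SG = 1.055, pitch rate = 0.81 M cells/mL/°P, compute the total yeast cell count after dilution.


V_w = V·((SG_c−1)/(SG_t−1)−1);  °P = 259 − 259/SG_t;  cells = rate·(V+V_w)·°P
V_w = 23.1·((1.082−1)/(1.055−1)−1) = 11.3400
V_final = 23.1 + 11.3400 = 34.4400
°P = 259 − 259/1.055 = 13.5024
cells = 0.81·34.4400·13.5024

376.6675 billion cells


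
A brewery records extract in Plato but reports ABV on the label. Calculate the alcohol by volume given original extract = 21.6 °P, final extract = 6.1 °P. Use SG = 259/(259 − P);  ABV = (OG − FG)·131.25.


OG = 259/(259 − 21.6) = 1.0910
FG = 259/(259 − 6.1) = 1.0241
ABV = (1.0910 − 1.0241)·131.25

8.7761 % ABV


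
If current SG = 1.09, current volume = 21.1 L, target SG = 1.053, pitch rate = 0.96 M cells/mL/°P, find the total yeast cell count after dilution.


V_w = V·((SG_c−1)/(SG_t−1)−1);  °P = 259 − 259/SG_t;  cells = rate·(V+V_w)·°P
V_w = 21.1·((1.09−1)/(1.053−1)−1) = 14.7302
V_final = 21.1 + 14.7302 = 35.8302
°P = 259 − 259/1.053 = 13.0361
cells = 0.96·35.8302·13.0361

448.4021 billion cells


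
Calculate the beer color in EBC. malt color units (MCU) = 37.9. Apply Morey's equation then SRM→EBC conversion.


SRM = 1.4922·MCU^0.6859;  EBC = SRM·1.97
SRM = 1.4922·37.9^0.6859 = 18.0558
EBC = 18.0558·1.97

35.5698 EBC


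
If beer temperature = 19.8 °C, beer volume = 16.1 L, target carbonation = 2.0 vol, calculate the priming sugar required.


residual = 14.695·(0.01821 + 0.09011·e^(−0.04·T));  sugar = (target − residual)·4.0·V
residual = 14.695·(0.01821 + 0.09011·e^(−0.04·19.8)) = 0.8674
sugar = (2.0 − 0.8674)·4.0·16.1

72.9419 g


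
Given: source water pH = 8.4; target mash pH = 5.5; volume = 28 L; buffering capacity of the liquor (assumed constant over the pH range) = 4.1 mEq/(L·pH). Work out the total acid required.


acid = buffering capacity · (pH_source − pH_target) · V
acid = 4.1 · (8.4 − 5.5) · 28

332.9200 mEq


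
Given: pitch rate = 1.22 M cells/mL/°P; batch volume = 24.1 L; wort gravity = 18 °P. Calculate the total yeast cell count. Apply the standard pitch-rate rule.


cells (billions) = rate · V_L · °P
cells = 1.22 · 24.1 · 18

529.2360 billion cells


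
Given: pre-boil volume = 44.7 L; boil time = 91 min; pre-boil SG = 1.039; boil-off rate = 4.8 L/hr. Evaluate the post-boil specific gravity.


V_post = V_pre − rate·(t/60);  SG_post = 1 + (SG_pre−1)·V_pre/V_post
V_post = 44.7 − 4.8·(91/60) = 37.4200
SG_post = 1 + (1.039 − 1)·44.7/37.4200

1.0466


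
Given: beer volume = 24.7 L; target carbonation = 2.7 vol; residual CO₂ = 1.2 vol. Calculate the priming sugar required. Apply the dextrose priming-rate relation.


sugar = (target − residual)·4.0·V
sugar = (2.7 − 1.2)·4.0·24.7

148.2000 g


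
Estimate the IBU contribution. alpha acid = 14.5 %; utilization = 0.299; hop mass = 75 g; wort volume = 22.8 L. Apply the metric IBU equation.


IBU = (α/100)·mass·U·1000 / V
IBU = (14.5/100)·75·0.299·1000 / 22.8

142.6151 IBU
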